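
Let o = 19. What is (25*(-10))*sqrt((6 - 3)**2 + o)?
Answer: -500*sqrt(7) ≈ -1322.9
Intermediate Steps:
(25*(-10))*sqrt((6 - 3)**2 + o) = (25*(-10))*sqrt((6 - 3)**2 + 19) = -250*sqrt(3**2 + 19) = -250*sqrt(9 + 19) = -500*sqrt(7)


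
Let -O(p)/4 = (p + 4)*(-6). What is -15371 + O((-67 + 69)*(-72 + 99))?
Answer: -13979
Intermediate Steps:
O(p) = 96 + 24*p (O(p) = -4*(p + 4)*(-6) = -4*(4 + p)*(-6) = -4*(-24 - 6*p) = 96 + 24*p)
-15371 + O((-67 + 69)*(-72 + 99)) = -15371 + (96 + 24*((-67 + 69)*(-72 + 99))) = -15371 + (96 + 24*(2*27)) = -15371 + (96 + 24*54) = -15371 + (96 + 1296) = -15371 + 1392 = -13979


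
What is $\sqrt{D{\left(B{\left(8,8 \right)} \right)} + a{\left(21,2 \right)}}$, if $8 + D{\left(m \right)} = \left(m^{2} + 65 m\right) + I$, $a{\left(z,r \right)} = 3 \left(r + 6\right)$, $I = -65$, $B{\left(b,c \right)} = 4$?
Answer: $\sqrt{227} \approx 15.067$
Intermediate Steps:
$a{\left(z,r \right)} = 18 + 3 r$ ($a{\left(z,r \right)} = 3 \left(6 + r\right) = 18 + 3 r$)
$D{\left(m \right)} = -73 + m^{2} + 65 m$ ($D{\left(m \right)} = -8 - \left(65 - m^{2} - 65 m\right) = -8 + \left(-65 + m^{2} + 65 m\right) = -73 + m^{2} + 65 m$)
$\sqrt{D{\left(B{\left(8,8 \right)} \right)} + a{\left(21,2 \right)}} = \sqrt{\left(-73 + 4^{2} + 65 \cdot 4\right) + \left(18 + 3 \cdot 2\right)} = \sqrt{\left(-73 + 16 + 260\right) + \left(18 + 6\right)} = \sqrt{203 + 24} = \sqrt{227}$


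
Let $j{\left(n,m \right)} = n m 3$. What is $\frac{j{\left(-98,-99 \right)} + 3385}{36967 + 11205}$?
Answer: $\frac{32491}{48172} \approx 0.67448$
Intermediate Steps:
$j{\left(n,m \right)} = 3 m n$ ($j{\left(n,m \right)} = m n 3 = 3 m n$)
$\frac{j{\left(-98,-99 \right)} + 3385}{36967 + 11205} = \frac{3 \left(-99\right) \left(-98\right) + 3385}{36967 + 11205} = \frac{29106 + 3385}{48172} = 32491 \cdot \frac{1}{48172} = \frac{32491}{48172}$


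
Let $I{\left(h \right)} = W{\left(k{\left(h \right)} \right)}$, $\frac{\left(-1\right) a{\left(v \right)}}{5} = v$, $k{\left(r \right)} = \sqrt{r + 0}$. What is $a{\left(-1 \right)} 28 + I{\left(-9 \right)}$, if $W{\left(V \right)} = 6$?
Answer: $146$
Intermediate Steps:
$k{\left(r \right)} = \sqrt{r}$
$a{\left(v \right)} = - 5 v$
$I{\left(h \right)} = 6$
$a{\left(-1 \right)} 28 + I{\left(-9 \right)} = \left(-5\right) \left(-1\right) 28 + 6 = 5 \cdot 28 + 6 = 140 + 6 = 146$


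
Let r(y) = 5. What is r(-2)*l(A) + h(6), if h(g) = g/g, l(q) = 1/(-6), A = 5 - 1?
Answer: ⅙ ≈ 0.16667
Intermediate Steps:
A = 4
l(q) = -⅙
h(g) = 1
r(-2)*l(A) + h(6) = 5*(-⅙) + 1 = -⅚ + 1 = ⅙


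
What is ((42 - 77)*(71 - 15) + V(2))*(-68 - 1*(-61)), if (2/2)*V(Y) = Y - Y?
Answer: 13720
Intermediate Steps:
V(Y) = 0 (V(Y) = Y - Y = 0)
((42 - 77)*(71 - 15) + V(2))*(-68 - 1*(-61)) = ((42 - 77)*(71 - 15) + 0)*(-68 - 1*(-61)) = (-35*56 + 0)*(-68 + 61) = (-1960 + 0)*(-7) = -1960*(-7) = 13720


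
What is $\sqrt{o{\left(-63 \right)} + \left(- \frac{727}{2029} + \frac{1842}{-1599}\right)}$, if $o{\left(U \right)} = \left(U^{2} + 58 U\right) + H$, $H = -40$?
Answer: $\frac{3 \sqrt{35539966812194}}{1081457} \approx 16.538$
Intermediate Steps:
$o{\left(U \right)} = -40 + U^{2} + 58 U$ ($o{\left(U \right)} = \left(U^{2} + 58 U\right) - 40 = -40 + U^{2} + 58 U$)
$\sqrt{o{\left(-63 \right)} + \left(- \frac{727}{2029} + \frac{1842}{-1599}\right)} = \sqrt{\left(-40 + \left(-63\right)^{2} + 58 \left(-63\right)\right) + \left(- \frac{727}{2029} + \frac{1842}{-1599}\right)} = \sqrt{\left(-40 + 3969 - 3654\right) + \left(\left(-727\right) \frac{1}{2029} + 1842 \left(- \frac{1}{1599}\right)\right)} = \sqrt{275 - \frac{1633297}{1081457}} = \sqrt{\frac{295767378}{1081457}} = \frac{3 \sqrt{35539966812194}}{1081457}$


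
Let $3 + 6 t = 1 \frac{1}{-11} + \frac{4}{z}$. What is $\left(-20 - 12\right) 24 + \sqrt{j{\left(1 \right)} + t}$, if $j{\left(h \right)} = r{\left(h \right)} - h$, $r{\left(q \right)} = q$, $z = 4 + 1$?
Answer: $-768 + \frac{i \sqrt{1155}}{55} \approx -768.0 + 0.61791 i$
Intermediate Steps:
$z = 5$
$j{\left(h \right)} = 0$ ($j{\left(h \right)} = h - h = 0$)
$t = - \frac{21}{55}$ ($t = - \frac{1}{2} + \frac{1 \frac{1}{-11} + \frac{4}{5}}{6} = - \frac{1}{2} + \frac{1 \left(- \frac{1}{11}\right) + 4 \cdot \frac{1}{5}}{6} = - \frac{1}{2} + \frac{- \frac{1}{11} + \frac{4}{5}}{6} = - \frac{1}{2} + \frac{1}{6} \cdot \frac{39}{55} = - \frac{1}{2} + \frac{13}{110} = - \frac{21}{55} \approx -0.38182$)
$\left(-20 - 12\right) 24 + \sqrt{j{\left(1 \right)} + t} = \left(-20 - 12\right) 24 + \sqrt{0 - \frac{21}{55}} = \left(-32\right) 24 + \sqrt{- \frac{21}{55}} = -768 + \frac{i \sqrt{1155}}{55}$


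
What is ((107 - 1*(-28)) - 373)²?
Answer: 56644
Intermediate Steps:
((107 - 1*(-28)) - 373)² = ((107 + 28) - 373)² = (135 - 373)² = (-238)² = 56644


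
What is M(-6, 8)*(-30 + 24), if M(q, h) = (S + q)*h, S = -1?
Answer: 336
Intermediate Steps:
M(q, h) = h*(-1 + q) (M(q, h) = (-1 + q)*h = h*(-1 + q))
M(-6, 8)*(-30 + 24) = (8*(-1 - 6))*(-30 + 24) = (8*(-7))*(-6) = -56*(-6) = 336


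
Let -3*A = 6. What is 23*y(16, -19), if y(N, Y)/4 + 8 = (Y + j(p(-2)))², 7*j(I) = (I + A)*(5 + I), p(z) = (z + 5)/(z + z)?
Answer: 120954079/3136 ≈ 38570.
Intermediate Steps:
A = -2 (A = -⅓*6 = -2)
p(z) = (5 + z)/(2*z) (p(z) = (5 + z)/((2*z)) = (5 + z)*(1/(2*z)) = (5 + z)/(2*z))
j(I) = (-2 + I)*(5 + I)/7 (j(I) = ((I - 2)*(5 + I))/7 = ((-2 + I)*(5 + I))/7 = (-2 + I)*(5 + I)/7)
y(N, Y) = -32 + 4*(-187/112 + Y)² (y(N, Y) = -32 + 4*(Y + (-10/7 + ((½)*(5 - 2)/(-2))²/7 + 3*((½)*(5 - 2)/(-2))/7))² = -32 + 4*(Y + (-10/7 + ((½)*(-½)*3)²/7 + 3*((½)*(-½)*3)/7))² = -32 + 4*(Y + (-10/7 + (-¾)²/7 + (3/7)*(-¾)))² = -32 + 4*(Y + (-10/7 + (⅐)*(9/16) - 9/28))² = -32 + 4*(Y + (-10/7 + 9/112 - 9/28))² = -32 + 4*(Y - 187/112)² = -32 + 4*(-187/112 + Y)²)
23*y(16, -19) = 23*(-32 + (-187 + 112*(-19))²/3136) = 23*(-32 + (-187 - 2128)²/3136) = 23*(-32 + (1/3136)*(-2315)²) = 23*(-32 + (1/3136)*5359225) = 23*(-32 + 5359225/3136) = 23*(5258873/3136) = 120954079/3136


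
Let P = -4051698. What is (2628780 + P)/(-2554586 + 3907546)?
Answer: -101637/96640 ≈ -1.0517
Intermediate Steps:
(2628780 + P)/(-2554586 + 3907546) = (2628780 - 4051698)/(-2554586 + 3907546) = -1422918/1352960 = -1422918*1/1352960 = -101637/96640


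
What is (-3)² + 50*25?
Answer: 1259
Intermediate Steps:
(-3)² + 50*25 = 9 + 1250 = 1259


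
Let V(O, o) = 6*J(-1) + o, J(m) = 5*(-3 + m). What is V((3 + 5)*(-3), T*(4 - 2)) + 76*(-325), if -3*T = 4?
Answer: -74468/3 ≈ -24823.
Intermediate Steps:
T = -4/3 (T = -1/3*4 = -4/3 ≈ -1.3333)
J(m) = -15 + 5*m
V(O, o) = -120 + o (V(O, o) = 6*(-15 + 5*(-1)) + o = 6*(-15 - 5) + o = 6*(-20) + o = -120 + o)
V((3 + 5)*(-3), T*(4 - 2)) + 76*(-325) = (-120 - 4*(4 - 2)/3) + 76*(-325) = (-120 - 4/3*2) - 24700 = (-120 - 8/3) - 24700 = -368/3 - 24700 = -74468/3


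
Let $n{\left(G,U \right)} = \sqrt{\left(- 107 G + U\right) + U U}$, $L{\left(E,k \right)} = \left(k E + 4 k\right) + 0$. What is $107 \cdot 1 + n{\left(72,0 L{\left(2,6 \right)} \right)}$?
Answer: $107 + 6 i \sqrt{214} \approx 107.0 + 87.772 i$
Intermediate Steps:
$L{\left(E,k \right)} = 4 k + E k$ ($L{\left(E,k \right)} = \left(E k + 4 k\right) + 0 = \left(4 k + E k\right) + 0 = 4 k + E k$)
$n{\left(G,U \right)} = \sqrt{U + U^{2} - 107 G}$ ($n{\left(G,U \right)} = \sqrt{\left(U - 107 G\right) + U^{2}} = \sqrt{U + U^{2} - 107 G}$)
$107 \cdot 1 + n{\left(72,0 L{\left(2,6 \right)} \right)} = 107 \cdot 1 + \sqrt{0 \cdot 6 \left(4 + 2\right) + \left(0 \cdot 6 \left(4 + 2\right)\right)^{2} - 7704} = 107 + \sqrt{0 \cdot 6 \cdot 6 + \left(0 \cdot 6 \cdot 6\right)^{2} - 7704} = 107 + \sqrt{0 \cdot 36 + \left(0 \cdot 36\right)^{2} - 7704} = 107 + \sqrt{0 + 0^{2} - 7704} = 107 + \sqrt{0 + 0 - 7704} = 107 + \sqrt{-7704} = 107 + 6 i \sqrt{214}$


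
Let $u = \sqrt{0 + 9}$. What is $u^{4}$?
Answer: $81$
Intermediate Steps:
$u = 3$ ($u = \sqrt{9} = 3$)
$u^{4} = 3^{4} = 81$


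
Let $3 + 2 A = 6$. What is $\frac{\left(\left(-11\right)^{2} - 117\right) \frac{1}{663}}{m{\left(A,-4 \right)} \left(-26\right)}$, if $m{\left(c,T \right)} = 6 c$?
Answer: $- \frac{2}{77571} \approx -2.5783 \cdot 10^{-5}$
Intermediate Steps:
$A = \frac{3}{2}$ ($A = - \frac{3}{2} + \frac{1}{2} \cdot 6 = - \frac{3}{2} + 3 = \frac{3}{2} \approx 1.5$)
$\frac{\left(\left(-11\right)^{2} - 117\right) \frac{1}{663}}{m{\left(A,-4 \right)} \left(-26\right)} = \frac{\left(\left(-11\right)^{2} - 117\right) \frac{1}{663}}{6 \cdot \frac{3}{2} \left(-26\right)} = \frac{\left(121 - 117\right) \frac{1}{663}}{9 \left(-26\right)} = \frac{4 \cdot \frac{1}{663}}{-234} = \frac{4}{663} \left(- \frac{1}{234}\right) = - \frac{2}{77571}$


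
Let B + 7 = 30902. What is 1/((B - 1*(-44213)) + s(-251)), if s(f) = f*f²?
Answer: -1/15738143 ≈ -6.3540e-8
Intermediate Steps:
B = 30895 (B = -7 + 30902 = 30895)
s(f) = f³
1/((B - 1*(-44213)) + s(-251)) = 1/((30895 - 1*(-44213)) + (-251)³) = 1/((30895 + 44213) - 15813251) = 1/(75108 - 15813251) = 1/(-15738143) = -1/15738143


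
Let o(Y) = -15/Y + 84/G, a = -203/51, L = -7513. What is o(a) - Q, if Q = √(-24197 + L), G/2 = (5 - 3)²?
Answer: 5793/406 - I*√31710 ≈ 14.268 - 178.07*I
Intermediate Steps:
G = 8 (G = 2*(5 - 3)² = 2*2² = 2*4 = 8)
a = -203/51 (a = -203*1/51 = -203/51 ≈ -3.9804)
o(Y) = 21/2 - 15/Y (o(Y) = -15/Y + 84/8 = -15/Y + 84*(⅛) = -15/Y + 21/2 = 21/2 - 15/Y)
Q = I*√31710 (Q = √(-24197 - 7513) = √(-31710) = I*√31710 ≈ 178.07*I)
o(a) - Q = (21/2 - 15/(-203/51)) - I*√31710 = (21/2 - 15*(-51/203)) - I*√31710 = (21/2 + 765/203) - I*√31710 = 5793/406 - I*√31710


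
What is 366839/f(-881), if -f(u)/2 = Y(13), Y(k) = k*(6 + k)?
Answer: -366839/494 ≈ -742.59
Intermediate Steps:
f(u) = -494 (f(u) = -26*(6 + 13) = -26*19 = -2*247 = -494)
366839/f(-881) = 366839/(-494) = 366839*(-1/494) = -366839/494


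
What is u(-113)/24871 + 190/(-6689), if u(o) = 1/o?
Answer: -533987059/18798919447 ≈ -0.028405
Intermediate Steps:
u(-113)/24871 + 190/(-6689) = 1/(-113*24871) + 190/(-6689) = -1/113*1/24871 + 190*(-1/6689) = -1/2810423 - 190/6689 = -533987059/18798919447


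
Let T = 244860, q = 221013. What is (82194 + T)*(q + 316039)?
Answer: 175645004808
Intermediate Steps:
(82194 + T)*(q + 316039) = (82194 + 244860)*(221013 + 316039) = 327054*537052 = 175645004808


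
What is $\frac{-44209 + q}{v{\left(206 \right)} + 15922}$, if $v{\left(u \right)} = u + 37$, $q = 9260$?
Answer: $- \frac{34949}{16165} \approx -2.162$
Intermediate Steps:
$v{\left(u \right)} = 37 + u$
$\frac{-44209 + q}{v{\left(206 \right)} + 15922} = \frac{-44209 + 9260}{\left(37 + 206\right) + 15922} = - \frac{34949}{243 + 15922} = - \frac{34949}{16165}$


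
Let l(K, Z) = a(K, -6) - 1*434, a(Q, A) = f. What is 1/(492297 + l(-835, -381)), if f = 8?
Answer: 1/491871 ≈ 2.0331e-6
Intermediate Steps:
a(Q, A) = 8
l(K, Z) = -426 (l(K, Z) = 8 - 1*434 = 8 - 434 = -426)
1/(492297 + l(-835, -381)) = 1/(492297 - 426) = 1/491871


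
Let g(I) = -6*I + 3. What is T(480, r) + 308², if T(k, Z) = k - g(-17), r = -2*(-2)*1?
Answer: 95239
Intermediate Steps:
r = 4 (r = 4*1 = 4)
g(I) = 3 - 6*I
T(k, Z) = -105 + k (T(k, Z) = k - (3 - 6*(-17)) = k - (3 + 102) = k - 1*105 = k - 105 = -105 + k)
T(480, r) + 308² = (-105 + 480) + 308² = 375 + 94864 = 95239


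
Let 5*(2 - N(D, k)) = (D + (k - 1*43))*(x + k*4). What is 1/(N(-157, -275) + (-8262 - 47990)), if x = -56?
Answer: -1/166070 ≈ -6.0216e-6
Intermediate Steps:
N(D, k) = 2 - (-56 + 4*k)*(-43 + D + k)/5 (N(D, k) = 2 - (D + (k - 1*43))*(-56 + k*4)/5 = 2 - (D + (k - 43))*(-56 + 4*k)/5 = 2 - (D + (-43 + k))*(-56 + 4*k)/5 = 2 - (-43 + D + k)*(-56 + 4*k)/5 = 2 - (-56 + 4*k)*(-43 + D + k)/5)
1/(N(-157, -275) + (-8262 - 47990)) = 1/((-2398/5 - 4/5*(-275)**2 + (56/5)*(-157) + (228/5)*(-275) - 4/5*(-157)*(-275)) + (-8262 - 47990)) = 1/((-2398/5 - 4/5*75625 - 8792/5 - 12540 - 34540) - 56252) = 1/((-2398/5 - 60500 - 8792/5 - 12540 - 34540) - 56252) = 1/(-109818 - 56252) = 1/(-166070) = -1/166070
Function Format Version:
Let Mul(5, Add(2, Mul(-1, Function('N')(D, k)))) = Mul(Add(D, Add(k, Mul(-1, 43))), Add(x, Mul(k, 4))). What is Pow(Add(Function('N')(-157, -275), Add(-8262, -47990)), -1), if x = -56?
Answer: Rational(-1, 166070) ≈ -6.0216e-6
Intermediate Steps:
Function('N')(D, k) = Add(2, Mul(Rational(-1, 5), Add(-56, Mul(4, k)), Add(-43, D, k))) (Function('N')(D, k) = Add(2, Mul(Rational(-1, 5), Mul(Add(D, Add(k, Mul(-1, 43))), Add(-56, Mul(k, 4))))) = Add(2, Mul(Rational(-1, 5), Mul(Add(D, Add(k, -43)), Add(-56, Mul(4, k))))) = Add(2, Mul(Rational(-1, 5), Mul(Add(D, Add(-43, k)), Add(-56, Mul(4, k))))) = Add(2, Mul(Rational(-1, 5), Mul(Add(-43, D, k), Add(-56, Mul(4, k))))) = Add(2, Mul(Rational(-1, 5), Mul(Add(-56, Mul(4, k)), Add(-43, D, k)))) = Add(2, Mul(Rational(-1, 5), Add(-56, Mul(4, k)), Add(-43, D, k))))
Pow(Add(Function('N')(-157, -275), Add(-8262, -47990)), -1) = Pow(Add(Add(Rational(-2398, 5), Mul(Rational(-4, 5), Pow(-275, 2)), Mul(Rational(56, 5), -157), Mul(Rational(228, 5), -275), Mul(Rational(-4, 5), -157, -275)), Add(-8262, -47990)), -1) = Pow(Add(Add(Rational(-2398, 5), Mul(Rational(-4, 5), 75625), Rational(-8792, 5), -12540, -34540), -56252), -1) = Pow(Add(Add(Rational(-2398, 5), -60500, Rational(-8792, 5), -12540, -34540), -56252), -1) = Pow(Add(-109818, -56252), -1) = Pow(-166070, -1) = Rational(-1, 166070)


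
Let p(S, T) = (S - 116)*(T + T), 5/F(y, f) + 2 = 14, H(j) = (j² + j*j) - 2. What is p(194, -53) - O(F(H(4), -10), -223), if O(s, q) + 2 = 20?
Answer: -8286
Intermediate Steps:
H(j) = -2 + 2*j² (H(j) = (j² + j²) - 2 = 2*j² - 2 = -2 + 2*j²)
F(y, f) = 5/12 (F(y, f) = 5/(-2 + 14) = 5/12)
p(S, T) = 2*T*(-116 + S) (p(S, T) = (-116 + S)*(2*T) = 2*T*(-116 + S))
O(s, q) = 18 (O(s, q) = -2 + 20 = 18)
p(194, -53) - O(F(H(4), -10), -223) = 2*(-53)*(-116 + 194) - 1*18 = 2*(-53)*78 - 18 = -8268 - 18 = -8286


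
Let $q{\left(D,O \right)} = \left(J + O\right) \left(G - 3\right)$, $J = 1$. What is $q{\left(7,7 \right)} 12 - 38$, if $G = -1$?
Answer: $-422$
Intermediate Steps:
$q{\left(D,O \right)} = -4 - 4 O$ ($q{\left(D,O \right)} = \left(1 + O\right) \left(-1 - 3\right) = \left(1 + O\right) \left(-4\right) = -4 - 4 O$)
$q{\left(7,7 \right)} 12 - 38 = \left(-4 - 28\right) 12 - 38 = \left(-32\right) 12 - 38 = -384 - 38 = -422$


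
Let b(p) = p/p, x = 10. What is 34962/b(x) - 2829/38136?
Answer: 444436001/12712 ≈ 34962.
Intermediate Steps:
b(p) = 1
34962/b(x) - 2829/38136 = 34962/1 - 2829/38136 = 34962*1 - 2829*1/38136 = 34962 - 943/12712 = 444436001/12712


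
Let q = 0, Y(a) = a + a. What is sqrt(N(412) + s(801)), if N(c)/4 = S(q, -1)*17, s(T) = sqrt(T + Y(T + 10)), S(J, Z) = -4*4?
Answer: sqrt(-1088 + sqrt(2423)) ≈ 32.23*I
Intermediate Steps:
Y(a) = 2*a
S(J, Z) = -16
s(T) = sqrt(20 + 3*T) (s(T) = sqrt(T + 2*(T + 10)) = sqrt(T + 2*(10 + T)) = sqrt(T + (20 + 2*T)) = sqrt(20 + 3*T))
N(c) = -1088 (N(c) = 4*(-16*17) = 4*(-272) = -1088)
sqrt(N(412) + s(801)) = sqrt(-1088 + sqrt(20 + 3*801)) = sqrt(-1088 + sqrt(20 + 2403)) = sqrt(-1088 + sqrt(2423))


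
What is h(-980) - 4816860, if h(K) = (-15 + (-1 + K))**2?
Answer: -3824844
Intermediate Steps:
h(K) = (-16 + K)**2
h(-980) - 4816860 = (-16 - 980)**2 - 4816860 = (-996)**2 - 4816860 = 992016 - 4816860 = -3824844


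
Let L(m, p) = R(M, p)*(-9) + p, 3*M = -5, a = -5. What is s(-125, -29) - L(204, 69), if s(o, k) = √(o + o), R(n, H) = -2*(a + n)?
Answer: 51 + 5*I*√10 ≈ 51.0 + 15.811*I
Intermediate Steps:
M = -5/3 (M = (⅓)*(-5) = -5/3 ≈ -1.6667)
R(n, H) = 10 - 2*n (R(n, H) = -2*(-5 + n) = 10 - 2*n)
s(o, k) = √2*√o (s(o, k) = √(2*o) = √2*√o)
L(m, p) = -120 + p (L(m, p) = (10 - 2*(-5/3))*(-9) + p = (10 + 10/3)*(-9) + p = (40/3)*(-9) + p = -120 + p)
s(-125, -29) - L(204, 69) = √2*√(-125) - (-120 + 69) = √2*(5*I*√5) - 1*(-51) = 5*I*√10 + 51 = 51 + 5*I*√10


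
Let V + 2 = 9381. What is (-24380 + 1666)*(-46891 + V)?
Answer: 852047568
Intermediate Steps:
V = 9379 (V = -2 + 9381 = 9379)
(-24380 + 1666)*(-46891 + V) = (-24380 + 1666)*(-46891 + 9379) = -22714*(-37512) = 852047568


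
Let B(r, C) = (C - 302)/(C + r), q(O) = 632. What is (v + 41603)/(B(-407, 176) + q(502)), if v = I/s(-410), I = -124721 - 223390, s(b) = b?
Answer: 191458751/2852780 ≈ 67.113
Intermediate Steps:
I = -348111
B(r, C) = (-302 + C)/(C + r)
v = 348111/410 (v = -348111/(-410) = -348111*(-1/410) = 348111/410 ≈ 849.05)
(v + 41603)/(B(-407, 176) + q(502)) = (348111/410 + 41603)/((-302 + 176)/(176 - 407) + 632) = 17405341/(410*(-126/(-231) + 632)) = 17405341/(410*(-1/231*(-126) + 632)) = 17405341/(410*(6/11 + 632)) = 17405341/(410*(6958/11)) = (17405341/410)*(11/6958) = 191458751/2852780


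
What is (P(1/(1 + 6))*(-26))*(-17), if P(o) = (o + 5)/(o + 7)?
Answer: 7956/25 ≈ 318.24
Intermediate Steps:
P(o) = (5 + o)/(7 + o)
(P(1/(1 + 6))*(-26))*(-17) = (((5 + 1/(1 + 6))/(7 + 1/(1 + 6)))*(-26))*(-17) = (((5 + 1/7)/(7 + 1/7))*(-26))*(-17) = (((5 + ⅐)/(7 + ⅐))*(-26))*(-17) = (((36/7)/(50/7))*(-26))*(-17) = (((7/50)*(36/7))*(-26))*(-17) = ((18/25)*(-26))*(-17) = -468/25*(-17) = 7956/25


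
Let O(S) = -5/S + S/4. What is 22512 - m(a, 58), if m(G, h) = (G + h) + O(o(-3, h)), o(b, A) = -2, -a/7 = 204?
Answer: 23880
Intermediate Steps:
a = -1428 (a = -7*204 = -1428)
O(S) = -5/S + S/4 (O(S) = -5/S + S*(¼) = -5/S + S/4)
m(G, h) = 2 + G + h (m(G, h) = (G + h) + (-5/(-2) + (¼)*(-2)) = (G + h) + (-5*(-½) - ½) = (G + h) + (5/2 - ½) = (G + h) + 2 = 2 + G + h)
22512 - m(a, 58) = 22512 - (2 - 1428 + 58) = 22512 - 1*(-1368) = 22512 + 1368 = 23880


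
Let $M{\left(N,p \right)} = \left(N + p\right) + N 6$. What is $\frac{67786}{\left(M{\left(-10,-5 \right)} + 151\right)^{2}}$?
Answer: $\frac{33893}{2888} \approx 11.736$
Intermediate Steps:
$M{\left(N,p \right)} = p + 7 N$ ($M{\left(N,p \right)} = \left(N + p\right) + 6 N = p + 7 N$)
$\frac{67786}{\left(M{\left(-10,-5 \right)} + 151\right)^{2}} = \frac{67786}{\left(\left(-5 + 7 \left(-10\right)\right) + 151\right)^{2}} = \frac{67786}{\left(\left(-5 - 70\right) + 151\right)^{2}} = \frac{67786}{\left(-75 + 151\right)^{2}} = \frac{67786}{76^{2}} = \frac{67786}{5776} = 67786 \cdot \frac{1}{5776} = \frac{33893}{2888}$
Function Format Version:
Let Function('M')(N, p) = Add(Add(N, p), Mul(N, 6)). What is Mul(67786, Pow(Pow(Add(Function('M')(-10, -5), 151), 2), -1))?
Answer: Rational(33893, 2888) ≈ 11.736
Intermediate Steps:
Function('M')(N, p) = Add(p, Mul(7, N)) (Function('M')(N, p) = Add(Add(N, p), Mul(6, N)) = Add(p, Mul(7, N)))
Mul(67786, Pow(Pow(Add(Function('M')(-10, -5), 151), 2), -1)) = Mul(67786, Pow(Pow(Add(Add(-5, Mul(7, -10)), 151), 2), -1)) = Mul(67786, Pow(Pow(Add(Add(-5, -70), 151), 2), -1)) = Mul(67786, Pow(Pow(Add(-75, 151), 2), -1)) = Mul(67786, Pow(Pow(76, 2), -1)) = Mul(67786, Pow(5776, -1)) = Mul(67786, Rational(1, 5776)) = Rational(33893, 2888)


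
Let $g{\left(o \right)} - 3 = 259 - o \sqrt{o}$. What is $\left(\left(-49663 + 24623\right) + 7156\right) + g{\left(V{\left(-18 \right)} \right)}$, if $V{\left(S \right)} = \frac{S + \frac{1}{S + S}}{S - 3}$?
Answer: $-17622 - \frac{649 \sqrt{13629}}{95256} \approx -17623.0$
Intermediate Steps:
$V{\left(S \right)} = \frac{S + \frac{1}{2 S}}{-3 + S}$
$g{\left(o \right)} = 262 - o^{\frac{3}{2}}$ ($g{\left(o \right)} = 3 - \left(-259 + o \sqrt{o}\right) = 3 - \left(-259 + o^{\frac{3}{2}}\right) = 262 - o^{\frac{3}{2}}$)
$\left(\left(-49663 + 24623\right) + 7156\right) + g{\left(V{\left(-18 \right)} \right)} = \left(\left(-49663 + 24623\right) + 7156\right) + \left(262 - \left(\frac{\frac{1}{2} + \left(-18\right)^{2}}{\left(-18\right) \left(-3 - 18\right)}\right)^{\frac{3}{2}}\right) = \left(-25040 + 7156\right) + \left(262 - \left(- \frac{\frac{1}{2} + 324}{18 \left(-21\right)}\right)^{\frac{3}{2}}\right) = -17884 + \left(262 - \left(\left(- \frac{1}{18}\right) \left(- \frac{1}{21}\right) \frac{649}{2}\right)^{\frac{3}{2}}\right) = -17884 + \left(262 - \left(\frac{649}{756}\right)^{\frac{3}{2}}\right) = -17884 + \left(262 - \frac{649 \sqrt{13629}}{95256}\right) = -17622 - \frac{649 \sqrt{13629}}{95256}$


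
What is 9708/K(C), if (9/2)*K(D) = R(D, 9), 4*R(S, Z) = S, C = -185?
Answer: -174744/185 ≈ -944.56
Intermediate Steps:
R(S, Z) = S/4
K(D) = D/18 (K(D) = 2*(D/4)/9 = D/18)
9708/K(C) = 9708/(((1/18)*(-185))) = 9708/(-185/18) = 9708*(-18/185) = -174744/185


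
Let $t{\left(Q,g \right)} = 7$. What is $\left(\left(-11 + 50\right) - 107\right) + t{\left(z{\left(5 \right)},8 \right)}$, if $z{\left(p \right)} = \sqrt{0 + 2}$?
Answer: $-61$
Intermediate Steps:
$z{\left(p \right)} = \sqrt{2}$
$\left(\left(-11 + 50\right) - 107\right) + t{\left(z{\left(5 \right)},8 \right)} = \left(\left(-11 + 50\right) - 107\right) + 7 = \left(39 - 107\right) + 7 = -68 + 7 = -61$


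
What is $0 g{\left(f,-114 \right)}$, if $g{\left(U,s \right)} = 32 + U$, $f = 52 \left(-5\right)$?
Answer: $0$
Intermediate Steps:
$f = -260$
$0 g{\left(f,-114 \right)} = 0 \left(32 - 260\right) = 0 \left(-228\right) = 0$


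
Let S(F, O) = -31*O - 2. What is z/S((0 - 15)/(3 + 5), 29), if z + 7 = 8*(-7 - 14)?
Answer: 175/901 ≈ 0.19423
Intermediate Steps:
S(F, O) = -2 - 31*O
z = -175 (z = -7 + 8*(-7 - 14) = -7 + 8*(-21) = -7 - 168 = -175)
z/S((0 - 15)/(3 + 5), 29) = -175/(-2 - 31*29) = -175/(-2 - 899) = -175/(-901) = -175*(-1/901) = 175/901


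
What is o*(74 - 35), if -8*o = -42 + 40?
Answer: 39/4 ≈ 9.7500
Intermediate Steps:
o = 1/4 (o = -(-42 + 40)/8 = -1/8*(-2) = 1/4 ≈ 0.25000)
o*(74 - 35) = (74 - 35)/4 = (1/4)*39 = 39/4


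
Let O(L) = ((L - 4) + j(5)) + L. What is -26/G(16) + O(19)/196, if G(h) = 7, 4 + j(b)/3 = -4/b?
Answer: -253/70 ≈ -3.6143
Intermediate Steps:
j(b) = -12 - 12/b (j(b) = -12 + 3*(-4/b) = -12 - 12/b)
O(L) = -92/5 + 2*L (O(L) = ((L - 4) + (-12 - 12/5)) + L = ((-4 + L) + (-12 - 12*1/5)) + L = ((-4 + L) + (-12 - 12/5)) + L = ((-4 + L) - 72/5) + L = (-92/5 + L) + L = -92/5 + 2*L)
-26/G(16) + O(19)/196 = -26/7 + (-92/5 + 2*19)/196 = -26*1/7 + (-92/5 + 38)*(1/196) = -26/7 + (98/5)*(1/196) = -26/7 + 1/10 = -253/70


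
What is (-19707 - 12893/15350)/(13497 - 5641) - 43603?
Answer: -5258370844143/120589600 ≈ -43606.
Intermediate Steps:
(-19707 - 12893/15350)/(13497 - 5641) - 43603 = (-19707 - 12893*1/15350)/7856 - 43603 = (-19707 - 12893/15350)*(1/7856) - 43603 = -302515343/15350*1/7856 - 43603 = -302515343/120589600 - 43603 = -5258370844143/120589600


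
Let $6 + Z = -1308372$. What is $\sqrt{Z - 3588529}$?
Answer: $i \sqrt{4896907} \approx 2212.9 i$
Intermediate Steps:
$Z = -1308378$ ($Z = -6 - 1308372 = -1308378$)
$\sqrt{Z - 3588529} = \sqrt{-1308378 - 3588529} = \sqrt{-4896907} = i \sqrt{4896907}$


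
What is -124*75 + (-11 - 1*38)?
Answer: -9349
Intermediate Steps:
-124*75 + (-11 - 1*38) = -9300 + (-11 - 38) = -9300 - 49 = -9349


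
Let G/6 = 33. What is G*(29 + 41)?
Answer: 13860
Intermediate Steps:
G = 198 (G = 6*33 = 198)
G*(29 + 41) = 198*(29 + 41) = 198*70 = 13860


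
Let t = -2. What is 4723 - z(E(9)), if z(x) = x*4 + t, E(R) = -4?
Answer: 4741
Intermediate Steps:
z(x) = -2 + 4*x (z(x) = x*4 - 2 = 4*x - 2 = -2 + 4*x)
4723 - z(E(9)) = 4723 - (-2 + 4*(-4)) = 4723 - (-2 - 16) = 4723 - 1*(-18) = 4723 + 18 = 4741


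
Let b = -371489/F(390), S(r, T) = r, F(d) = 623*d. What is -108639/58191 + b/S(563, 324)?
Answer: -708694064509/379050936810 ≈ -1.8697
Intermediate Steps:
b = -371489/242970 (b = -371489/(623*390) = -371489/242970 ≈ -1.5289)
-108639/58191 + b/S(563, 324) = -108639/58191 - 371489/242970/563 = -108639*1/58191 - 371489/242970*1/563 = -36213/19397 - 371489/136792110 = -708694064509/379050936810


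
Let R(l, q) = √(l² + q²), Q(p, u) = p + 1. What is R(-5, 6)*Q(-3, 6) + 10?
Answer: 10 - 2*√61 ≈ -5.6205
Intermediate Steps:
Q(p, u) = 1 + p
R(-5, 6)*Q(-3, 6) + 10 = √((-5)² + 6²)*(1 - 3) + 10 = √(25 + 36)*(-2) + 10 = √61*(-2) + 10 = -2*√61 + 10 = 10 - 2*√61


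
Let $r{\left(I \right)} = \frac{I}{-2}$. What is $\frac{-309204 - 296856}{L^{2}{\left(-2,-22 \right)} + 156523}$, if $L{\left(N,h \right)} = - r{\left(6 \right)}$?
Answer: $- \frac{151515}{39133} \approx -3.8718$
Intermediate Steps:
$r{\left(I \right)} = - \frac{I}{2}$ ($r{\left(I \right)} = I \left(- \frac{1}{2}\right) = - \frac{I}{2}$)
$L{\left(N,h \right)} = 3$ ($L{\left(N,h \right)} = - \frac{\left(-1\right) 6}{2} = \left(-1\right) \left(-3\right) = 3$)
$\frac{-309204 - 296856}{L^{2}{\left(-2,-22 \right)} + 156523} = \frac{-309204 - 296856}{3^{2} + 156523} = - \frac{606060}{9 + 156523} = - \frac{606060}{156532} = \left(-606060\right) \frac{1}{156532} = - \frac{151515}{39133}$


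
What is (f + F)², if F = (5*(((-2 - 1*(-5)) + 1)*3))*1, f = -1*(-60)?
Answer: 14400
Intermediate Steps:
f = 60
F = 60 (F = (5*(((-2 + 5) + 1)*3))*1 = (5*((3 + 1)*3))*1 = (5*(4*3))*1 = (5*12)*1 = 60*1 = 60)
(f + F)² = (60 + 60)² = 120² = 14400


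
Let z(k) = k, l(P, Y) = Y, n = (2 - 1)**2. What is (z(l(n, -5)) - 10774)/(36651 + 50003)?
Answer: -10779/86654 ≈ -0.12439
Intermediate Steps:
n = 1 (n = 1**2 = 1)
(z(l(n, -5)) - 10774)/(36651 + 50003) = (-5 - 10774)/(36651 + 50003) = -10779/86654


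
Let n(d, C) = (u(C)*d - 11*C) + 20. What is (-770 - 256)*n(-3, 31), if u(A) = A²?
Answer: 3287304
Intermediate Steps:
n(d, C) = 20 - 11*C + d*C² (n(d, C) = (C²*d - 11*C) + 20 = (d*C² - 11*C) + 20 = (-11*C + d*C²) + 20 = 20 - 11*C + d*C²)
(-770 - 256)*n(-3, 31) = (-770 - 256)*(20 - 11*31 - 3*31²) = -1026*(20 - 341 - 3*961) = -1026*(20 - 341 - 2883) = -1026*(-3204) = 3287304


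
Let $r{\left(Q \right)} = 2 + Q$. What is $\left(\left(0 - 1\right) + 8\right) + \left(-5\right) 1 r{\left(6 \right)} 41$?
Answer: $-1633$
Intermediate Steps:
$\left(\left(0 - 1\right) + 8\right) + \left(-5\right) 1 r{\left(6 \right)} 41 = \left(\left(0 - 1\right) + 8\right) + \left(-5\right) 1 \left(2 + 6\right) 41 = \left(\left(0 + \left(-7 + 6\right)\right) + 8\right) + \left(-5\right) 8 \cdot 41 = \left(\left(0 - 1\right) + 8\right) - 1640 = \left(-1 + 8\right) - 1640 = 7 - 1640 = -1633$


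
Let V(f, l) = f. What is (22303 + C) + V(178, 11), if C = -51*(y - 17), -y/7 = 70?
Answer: 48338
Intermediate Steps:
y = -490 (y = -7*70 = -490)
C = 25857 (C = -51*(-490 - 17) = -51*(-507) = 25857)
(22303 + C) + V(178, 11) = (22303 + 25857) + 178 = 48160 + 178 = 48338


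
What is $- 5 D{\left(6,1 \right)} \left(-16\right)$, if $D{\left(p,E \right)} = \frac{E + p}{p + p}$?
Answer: $\frac{140}{3} \approx 46.667$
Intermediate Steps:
$D{\left(p,E \right)} = \frac{E + p}{2 p}$
$- 5 D{\left(6,1 \right)} \left(-16\right) = - 5 \frac{1 + 6}{2 \cdot 6} \left(-16\right) = - 5 \cdot \frac{1}{2} \cdot \frac{1}{6} \cdot 7 \left(-16\right) = \left(-5\right) \frac{7}{12} \left(-16\right) = \left(- \frac{35}{12}\right) \left(-16\right) = \frac{140}{3}$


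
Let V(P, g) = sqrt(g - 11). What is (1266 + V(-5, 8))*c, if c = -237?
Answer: -300042 - 237*I*sqrt(3) ≈ -3.0004e+5 - 410.5*I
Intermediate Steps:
V(P, g) = sqrt(-11 + g)
(1266 + V(-5, 8))*c = (1266 + sqrt(-11 + 8))*(-237) = (1266 + sqrt(-3))*(-237) = (1266 + I*sqrt(3))*(-237) = -300042 - 237*I*sqrt(3)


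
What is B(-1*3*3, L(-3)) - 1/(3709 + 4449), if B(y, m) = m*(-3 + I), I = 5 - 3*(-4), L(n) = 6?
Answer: 685271/8158 ≈ 84.000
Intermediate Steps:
I = 17 (I = 5 + 12 = 17)
B(y, m) = 14*m (B(y, m) = m*(-3 + 17) = m*14 = 14*m)
B(-1*3*3, L(-3)) - 1/(3709 + 4449) = 14*6 - 1/(3709 + 4449) = 84 - 1/8158 = 685271/8158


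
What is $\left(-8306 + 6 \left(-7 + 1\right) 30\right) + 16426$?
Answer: $7040$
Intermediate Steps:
$\left(-8306 + 6 \left(-7 + 1\right) 30\right) + 16426 = \left(-8306 + 6 \left(-6\right) 30\right) + 16426 = \left(-8306 - 1080\right) + 16426 = -9386 + 16426 = 7040$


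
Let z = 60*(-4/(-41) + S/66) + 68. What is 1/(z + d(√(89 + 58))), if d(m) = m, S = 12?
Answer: 17240828/1431480037 - 1423807*√3/1431480037 ≈ 0.010321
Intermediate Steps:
z = 38228/451 (z = 60*(-4/(-41) + 12/66) + 68 = 60*(-4*(-1/41) + 12*(1/66)) + 68 = 60*(4/41 + 2/11) + 68 = 60*(126/451) + 68 = 7560/451 + 68 = 38228/451 ≈ 84.763)
1/(z + d(√(89 + 58))) = 1/(38228/451 + √(89 + 58)) = 1/(38228/451 + √147) = 1/(38228/451 + 7*√3)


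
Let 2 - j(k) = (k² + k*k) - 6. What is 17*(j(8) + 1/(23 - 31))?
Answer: -16337/8 ≈ -2042.1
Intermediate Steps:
j(k) = 8 - 2*k² (j(k) = 2 - ((k² + k*k) - 6) = 2 - ((k² + k²) - 6) = 2 - (2*k² - 6) = 2 - (-6 + 2*k²) = 2 + (6 - 2*k²) = 8 - 2*k²)
17*(j(8) + 1/(23 - 31)) = 17*((8 - 2*8²) + 1/(23 - 31)) = 17*((8 - 2*64) + 1/(-8)) = 17*((8 - 128) - ⅛) = 17*(-120 - ⅛) = 17*(-961/8) = -16337/8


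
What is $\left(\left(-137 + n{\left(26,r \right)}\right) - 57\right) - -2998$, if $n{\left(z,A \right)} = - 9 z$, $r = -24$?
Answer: $2570$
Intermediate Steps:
$\left(\left(-137 + n{\left(26,r \right)}\right) - 57\right) - -2998 = \left(\left(-137 - 234\right) - 57\right) - -2998 = \left(\left(-137 - 234\right) - 57\right) + 2998 = \left(-371 - 57\right) + 2998 = -428 + 2998 = 2570$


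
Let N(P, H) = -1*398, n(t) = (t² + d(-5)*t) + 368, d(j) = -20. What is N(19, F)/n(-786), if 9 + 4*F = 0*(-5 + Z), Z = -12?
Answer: -199/316942 ≈ -0.00062788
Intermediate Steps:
F = -9/4 (F = -9/4 + (0*(-5 - 12))/4 = -9/4 + (0*(-17))/4 = -9/4 + (¼)*0 = -9/4 + 0 = -9/4 ≈ -2.2500)
n(t) = 368 + t² - 20*t (n(t) = (t² - 20*t) + 368 = 368 + t² - 20*t)
N(P, H) = -398
N(19, F)/n(-786) = -398/(368 + (-786)² - 20*(-786)) = -398/(368 + 617796 + 15720) = -398/633884 = -398*1/633884 = -199/316942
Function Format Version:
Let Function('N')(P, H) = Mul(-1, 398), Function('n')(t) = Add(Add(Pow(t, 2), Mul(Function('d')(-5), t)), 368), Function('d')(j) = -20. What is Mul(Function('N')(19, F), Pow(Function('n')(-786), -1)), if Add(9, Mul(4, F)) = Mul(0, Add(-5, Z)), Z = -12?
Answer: Rational(-199, 316942) ≈ -0.00062788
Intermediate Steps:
F = Rational(-9, 4) (F = Add(Rational(-9, 4), Mul(Rational(1, 4), Mul(0, Add(-5, -12)))) = Add(Rational(-9, 4), Mul(Rational(1, 4), Mul(0, -17))) = Add(Rational(-9, 4), Mul(Rational(1, 4), 0)) = Add(Rational(-9, 4), 0) = Rational(-9, 4) ≈ -2.2500)
Function('n')(t) = Add(368, Pow(t, 2), Mul(-20, t)) (Function('n')(t) = Add(Add(Pow(t, 2), Mul(-20, t)), 368) = Add(368, Pow(t, 2), Mul(-20, t)))
Function('N')(P, H) = -398
Mul(Function('N')(19, F), Pow(Function('n')(-786), -1)) = Mul(-398, Pow(Add(368, Pow(-786, 2), Mul(-20, -786)), -1)) = Mul(-398, Pow(Add(368, 617796, 15720), -1)) = Mul(-398, Pow(633884, -1)) = Mul(-398, Rational(1, 633884)) = Rational(-199, 316942)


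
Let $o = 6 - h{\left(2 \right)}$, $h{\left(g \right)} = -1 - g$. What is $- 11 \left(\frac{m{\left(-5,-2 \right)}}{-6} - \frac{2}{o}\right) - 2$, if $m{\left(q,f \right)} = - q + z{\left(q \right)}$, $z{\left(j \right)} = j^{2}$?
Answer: $\frac{499}{9} \approx 55.444$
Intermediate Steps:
$m{\left(q,f \right)} = q^{2} - q$ ($m{\left(q,f \right)} = - q + q^{2} = q^{2} - q$)
$o = 9$ ($o = 6 - \left(-1 - 2\right) = 6 - -3 = 6 + 3 = 9$)
$- 11 \left(\frac{m{\left(-5,-2 \right)}}{-6} - \frac{2}{o}\right) - 2 = - 11 \left(\frac{\left(-5\right) \left(-1 - 5\right)}{-6} - \frac{2}{9}\right) - 2 = - 11 \left(\left(-5\right) \left(-6\right) \left(- \frac{1}{6}\right) - \frac{2}{9}\right) - 2 = - 11 \left(30 \left(- \frac{1}{6}\right) - \frac{2}{9}\right) - 2 = - 11 \left(-5 - \frac{2}{9}\right) - 2 = \left(-11\right) \left(- \frac{47}{9}\right) - 2 = \frac{517}{9} - 2 = \frac{499}{9}$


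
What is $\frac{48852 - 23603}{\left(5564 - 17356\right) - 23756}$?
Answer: $- \frac{25249}{35548} \approx -0.71028$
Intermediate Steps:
$\frac{48852 - 23603}{\left(5564 - 17356\right) - 23756} = \frac{48852 - 23603}{-11792 - 23756} = \frac{25249}{-35548} = 25249 \left(- \frac{1}{35548}\right) = - \frac{25249}{35548}$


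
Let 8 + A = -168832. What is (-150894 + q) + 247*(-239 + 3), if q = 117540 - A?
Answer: 77194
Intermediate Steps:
A = -168840 (A = -8 - 168832 = -168840)
q = 286380 (q = 117540 - 1*(-168840) = 117540 + 168840 = 286380)
(-150894 + q) + 247*(-239 + 3) = (-150894 + 286380) + 247*(-239 + 3) = 135486 + 247*(-236) = 135486 - 58292 = 77194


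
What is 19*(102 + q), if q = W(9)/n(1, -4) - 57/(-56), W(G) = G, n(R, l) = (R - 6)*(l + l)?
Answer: 137313/70 ≈ 1961.6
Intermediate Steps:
n(R, l) = 2*l*(-6 + R) (n(R, l) = (-6 + R)*(2*l) = 2*l*(-6 + R))
q = 87/70 (q = 9/((2*(-4)*(-6 + 1))) - 57/(-56) = 9/((2*(-4)*(-5))) - 57*(-1/56) = 9/40 + 57/56 = 87/70 ≈ 1.2429)
19*(102 + q) = 19*(102 + 87/70) = 19*(7227/70) = 137313/70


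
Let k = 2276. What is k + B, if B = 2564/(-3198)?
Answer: 3638042/1599 ≈ 2275.2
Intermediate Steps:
B = -1282/1599 (B = 2564*(-1/3198) = -1282/1599 ≈ -0.80175)
k + B = 2276 - 1282/1599 = 3638042/1599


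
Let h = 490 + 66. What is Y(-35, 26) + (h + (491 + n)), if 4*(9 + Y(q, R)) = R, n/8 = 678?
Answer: 12937/2 ≈ 6468.5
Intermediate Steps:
n = 5424 (n = 8*678 = 5424)
Y(q, R) = -9 + R/4
h = 556
Y(-35, 26) + (h + (491 + n)) = (-9 + (1/4)*26) + (556 + (491 + 5424)) = (-9 + 13/2) + (556 + 5915) = -5/2 + 6471 = 12937/2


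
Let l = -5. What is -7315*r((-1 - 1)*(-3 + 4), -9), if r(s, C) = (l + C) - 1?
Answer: 109725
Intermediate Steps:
r(s, C) = -6 + C (r(s, C) = (-5 + C) - 1 = -6 + C)
-7315*r((-1 - 1)*(-3 + 4), -9) = -7315*(-6 - 9) = -7315*(-15) = 109725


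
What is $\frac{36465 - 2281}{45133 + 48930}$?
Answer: $\frac{34184}{94063} \approx 0.36342$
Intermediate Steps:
$\frac{36465 - 2281}{45133 + 48930} = \frac{36465 + \left(-22455 + 20174\right)}{94063} = \left(36465 - 2281\right) \frac{1}{94063} = 34184 \cdot \frac{1}{94063} = \frac{34184}{94063}$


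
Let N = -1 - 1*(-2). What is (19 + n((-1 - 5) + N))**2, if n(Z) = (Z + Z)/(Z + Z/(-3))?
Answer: 484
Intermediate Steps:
N = 1 (N = -1 + 2 = 1)
n(Z) = 3 (n(Z) = (2*Z)/(Z + Z*(-1/3)) = (2*Z)/(Z - Z/3) = (2*Z)/((2*Z/3)) = (2*Z)*(3/(2*Z)) = 3)
(19 + n((-1 - 5) + N))**2 = (19 + 3)**2 = 22**2 = 484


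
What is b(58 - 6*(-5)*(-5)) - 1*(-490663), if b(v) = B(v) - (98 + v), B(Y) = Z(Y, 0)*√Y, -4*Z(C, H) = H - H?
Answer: 490657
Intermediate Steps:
Z(C, H) = 0 (Z(C, H) = -(H - H)/4 = -¼*0 = 0)
B(Y) = 0 (B(Y) = 0*√Y = 0)
b(v) = -98 - v (b(v) = 0 - (98 + v) = 0 + (-98 - v) = -98 - v)
b(58 - 6*(-5)*(-5)) - 1*(-490663) = (-98 - (58 - 6*(-5)*(-5))) - 1*(-490663) = (-98 - (58 - (-30)*(-5))) + 490663 = (-98 - (58 - 1*150)) + 490663 = (-98 - (58 - 150)) + 490663 = (-98 - 1*(-92)) + 490663 = (-98 + 92) + 490663 = -6 + 490663 = 490657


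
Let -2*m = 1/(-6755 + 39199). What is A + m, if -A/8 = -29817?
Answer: 15478123967/64888 ≈ 2.3854e+5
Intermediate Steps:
A = 238536 (A = -8*(-29817) = 238536)
m = -1/64888 (m = -1/(2*(-6755 + 39199)) = -½/32444 = -½*1/32444 = -1/64888 ≈ -1.5411e-5)
A + m = 238536 - 1/64888 = 15478123967/64888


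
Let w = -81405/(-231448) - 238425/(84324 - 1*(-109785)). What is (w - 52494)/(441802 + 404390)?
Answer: -786130721962421/12672046705573248 ≈ -0.062037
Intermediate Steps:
w = -13127182085/14975379944 (w = -81405*(-1/231448) - 238425/(84324 + 109785) = 81405/231448 - 238425/194109 = 81405/231448 - 238425*1/194109 = 81405/231448 - 79475/64703 = -13127182085/14975379944 ≈ -0.87658)
(w - 52494)/(441802 + 404390) = (-13127182085/14975379944 - 52494)/(441802 + 404390) = -786130721962421/14975379944/846192 = -786130721962421/14975379944*1/846192 = -786130721962421/12672046705573248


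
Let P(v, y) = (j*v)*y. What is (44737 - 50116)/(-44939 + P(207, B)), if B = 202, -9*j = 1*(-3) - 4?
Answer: 1793/4139 ≈ 0.43320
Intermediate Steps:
j = 7/9 (j = -(1*(-3) - 4)/9 = -(-3 - 4)/9 = -1/9*(-7) = 7/9 ≈ 0.77778)
P(v, y) = 7*v*y/9 (P(v, y) = (7*v/9)*y = 7*v*y/9)
(44737 - 50116)/(-44939 + P(207, B)) = (44737 - 50116)/(-44939 + (7/9)*207*202) = -5379/(-44939 + 32522) = -5379/(-12417) = -5379*(-1/12417) = 1793/4139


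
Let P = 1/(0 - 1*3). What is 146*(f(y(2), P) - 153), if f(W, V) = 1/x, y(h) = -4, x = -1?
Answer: -22484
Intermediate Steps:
P = -⅓ (P = 1/(0 - 3) = 1/(-3) = -⅓ ≈ -0.33333)
f(W, V) = -1 (f(W, V) = 1/(-1) = -1)
146*(f(y(2), P) - 153) = 146*(-1 - 153) = 146*(-154) = -22484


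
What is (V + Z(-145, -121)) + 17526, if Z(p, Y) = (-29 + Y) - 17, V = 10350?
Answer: 27709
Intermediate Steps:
Z(p, Y) = -46 + Y
(V + Z(-145, -121)) + 17526 = (10350 + (-46 - 121)) + 17526 = (10350 - 167) + 17526 = 10183 + 17526 = 27709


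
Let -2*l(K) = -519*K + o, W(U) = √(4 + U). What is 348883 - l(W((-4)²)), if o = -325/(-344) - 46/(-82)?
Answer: 9841312901/28208 - 519*√5 ≈ 3.4772e+5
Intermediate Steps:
o = 21237/14104 (o = -325*(-1/344) - 46*(-1/82) = 325/344 + 23/41 = 21237/14104 ≈ 1.5057)
l(K) = -21237/28208 + 519*K/2 (l(K) = -(-519*K + 21237/14104)/2 = -(21237/14104 - 519*K)/2 = -21237/28208 + 519*K/2)
348883 - l(W((-4)²)) = 348883 - (-21237/28208 + 519*√(4 + (-4)²)/2) = 348883 - (-21237/28208 + 519*√(4 + 16)/2) = 348883 - (-21237/28208 + 519*√20/2) = 348883 - (-21237/28208 + 519*(2*√5)/2) = 348883 - (-21237/28208 + 519*√5) = 348883 + (21237/28208 - 519*√5) = 9841312901/28208 - 519*√5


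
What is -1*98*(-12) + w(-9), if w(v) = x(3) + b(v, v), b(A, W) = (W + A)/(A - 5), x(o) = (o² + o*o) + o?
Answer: 8388/7 ≈ 1198.3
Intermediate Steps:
x(o) = o + 2*o² (x(o) = (o² + o²) + o = 2*o² + o = o + 2*o²)
b(A, W) = (A + W)/(-5 + A)
w(v) = 21 + 2*v/(-5 + v) (w(v) = 3*(1 + 2*3) + (v + v)/(-5 + v) = 3*(1 + 6) + (2*v)/(-5 + v) = 3*7 + 2*v/(-5 + v) = 21 + 2*v/(-5 + v))
-1*98*(-12) + w(-9) = -1*98*(-12) + (-105 + 23*(-9))/(-5 - 9) = -98*(-12) + (-105 - 207)/(-14) = 1176 - 1/14*(-312) = 1176 + 156/7 = 8388/7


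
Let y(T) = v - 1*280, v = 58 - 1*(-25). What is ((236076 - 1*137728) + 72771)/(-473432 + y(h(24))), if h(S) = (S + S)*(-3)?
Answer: -13163/36433 ≈ -0.36129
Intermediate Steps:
h(S) = -6*S (h(S) = (2*S)*(-3) = -6*S)
v = 83 (v = 58 + 25 = 83)
y(T) = -197 (y(T) = 83 - 1*280 = 83 - 280 = -197)
((236076 - 1*137728) + 72771)/(-473432 + y(h(24))) = ((236076 - 1*137728) + 72771)/(-473432 - 197) = ((236076 - 137728) + 72771)/(-473629) = (98348 + 72771)*(-1/473629) = 171119*(-1/473629) = -13163/36433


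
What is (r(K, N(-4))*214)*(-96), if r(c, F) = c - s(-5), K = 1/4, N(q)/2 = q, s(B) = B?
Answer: -107856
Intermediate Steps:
N(q) = 2*q
K = ¼ ≈ 0.25000
r(c, F) = 5 + c (r(c, F) = c - 1*(-5) = c + 5 = 5 + c)
(r(K, N(-4))*214)*(-96) = ((5 + ¼)*214)*(-96) = ((21/4)*214)*(-96) = (2247/2)*(-96) = -107856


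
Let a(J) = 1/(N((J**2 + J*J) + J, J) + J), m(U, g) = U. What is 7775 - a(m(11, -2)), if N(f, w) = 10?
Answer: 163274/21 ≈ 7775.0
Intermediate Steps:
a(J) = 1/(10 + J)
7775 - a(m(11, -2)) = 7775 - 1/(10 + 11) = 7775 - 1/21 = 163274/21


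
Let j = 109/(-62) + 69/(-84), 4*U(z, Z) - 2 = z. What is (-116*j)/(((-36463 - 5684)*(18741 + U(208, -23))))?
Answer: -129862/343766905713 ≈ -3.7776e-7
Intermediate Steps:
U(z, Z) = ½ + z/4
j = -2239/868 (j = 109*(-1/62) + 69*(-1/84) = -109/62 - 23/28 = -2239/868 ≈ -2.5795)
(-116*j)/(((-36463 - 5684)*(18741 + U(208, -23)))) = (-116*(-2239/868))/(((-36463 - 5684)*(18741 + (½ + (¼)*208)))) = 64931/(217*((-42147*(18741 + (½ + 52))))) = 64931/(217*((-42147*(18741 + 105/2)))) = 64931/(217*((-42147*37587/2))) = 64931/(217*(-1584179289/2)) = (64931/217)*(-2/1584179289) = -129862/343766905713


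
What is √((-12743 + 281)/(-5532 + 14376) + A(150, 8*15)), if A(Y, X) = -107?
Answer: 3*I*√5830/22 ≈ 10.412*I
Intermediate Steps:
√((-12743 + 281)/(-5532 + 14376) + A(150, 8*15)) = √((-12743 + 281)/(-5532 + 14376) - 107) = √(-12462/8844 - 107) = √(-12462*1/8844 - 107) = √(-31/22 - 107) = √(-2385/22) = 3*I*√5830/22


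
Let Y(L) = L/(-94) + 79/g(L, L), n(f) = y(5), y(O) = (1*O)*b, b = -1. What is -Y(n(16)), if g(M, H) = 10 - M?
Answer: -7501/1410 ≈ -5.3199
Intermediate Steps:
y(O) = -O (y(O) = (1*O)*(-1) = O*(-1) = -O)
n(f) = -5 (n(f) = -1*5 = -5)
Y(L) = 79/(10 - L) - L/94 (Y(L) = L/(-94) + 79/(10 - L) = L*(-1/94) + 79/(10 - L) = -L/94 + 79/(10 - L) = 79/(10 - L) - L/94)
-Y(n(16)) = -(-7426 - 1*(-5)*(-10 - 5))/(94*(-10 - 5)) = -(-7426 - 1*(-5)*(-15))/(94*(-15)) = -(-1)*(-7426 - 75)/(94*15) = -(-1)*(-7501)/(94*15) = -1*7501/1410 = -7501/1410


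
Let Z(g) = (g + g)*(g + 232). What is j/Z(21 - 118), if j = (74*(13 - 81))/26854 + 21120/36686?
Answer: -47819066/3225186681795 ≈ -1.4827e-5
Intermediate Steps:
Z(g) = 2*g*(232 + g) (Z(g) = (2*g)*(232 + g) = 2*g*(232 + g))
j = 95638132/246291461 (j = (74*(-68))*(1/26854) + 21120*(1/36686) = -5032*1/26854 + 10560/18343 = -2516/13427 + 10560/18343 = 95638132/246291461 ≈ 0.38831)
j/Z(21 - 118) = 95638132/(246291461*((2*(21 - 118)*(232 + (21 - 118))))) = 95638132/(246291461*((2*(-97)*(232 - 97)))) = 95638132/(246291461*((2*(-97)*135))) = (95638132/246291461)/(-26190) = (95638132/246291461)*(-1/26190) = -47819066/3225186681795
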